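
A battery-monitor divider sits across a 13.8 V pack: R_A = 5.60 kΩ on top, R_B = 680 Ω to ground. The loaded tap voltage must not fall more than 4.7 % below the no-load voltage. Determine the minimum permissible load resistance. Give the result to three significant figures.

R_L(min) ≈ 12.3 kΩ

Output resistance R_th = R_A‖R_B = (5600 × 680)/6280 = 606.4 Ω.
The fractional drop is R_th/(R_th + R_L); requiring this ≤ 0.0470 gives R_L ≥ R_th(1/0.0470 − 1) = 606.4 × 20.28 = 12.3 kΩ.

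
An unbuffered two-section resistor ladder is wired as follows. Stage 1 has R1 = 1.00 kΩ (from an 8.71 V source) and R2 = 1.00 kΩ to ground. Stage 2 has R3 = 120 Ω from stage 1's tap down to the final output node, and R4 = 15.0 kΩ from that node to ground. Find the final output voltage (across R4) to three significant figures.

V_out ≈ 4.18 V

Stage 2 presents R3+R4 = 15120 Ω as a load on stage 1's tap.
Stage 1's lower leg becomes R2‖(R3+R4) = 938.0 Ω, so V_mid = 8.71 × 938.0/1938 = 4.216 V.
Stage 2 is itself unloaded: V_out = V_mid × R4/(R3+R4) = 4.216 × 15000/15120 = 4.18 V.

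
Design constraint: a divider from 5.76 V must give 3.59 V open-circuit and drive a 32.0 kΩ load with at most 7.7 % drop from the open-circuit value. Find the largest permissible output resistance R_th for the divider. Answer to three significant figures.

R_th ≤ 2.67 kΩ

Loading drop = R_th/(R_th + R_L) ≤ 0.0770, so R_th ≤ R_L · ε/(1−ε) = 32.0 kΩ × 0.0770/0.9230 = 2.67 kΩ.
(Any R1, R2 with R2/(R1+R2) = 0.623 and R1‖R2 ≤ 2.67 kΩ will meet the spec.)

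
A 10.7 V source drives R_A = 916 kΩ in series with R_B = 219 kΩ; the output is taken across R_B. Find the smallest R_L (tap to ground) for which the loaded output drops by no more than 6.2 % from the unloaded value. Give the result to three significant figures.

Output resistance R_th = R_A‖R_B = (916 × 219)/1135 = 176.7 kΩ.
The fractional drop is R_th/(R_th + R_L); requiring this ≤ 0.0620 gives R_L ≥ R_th(1/0.0620 − 1) = 176.7 × 15.13 = 2.67 MΩ.

R_L(min) ≈ 2.67 MΩ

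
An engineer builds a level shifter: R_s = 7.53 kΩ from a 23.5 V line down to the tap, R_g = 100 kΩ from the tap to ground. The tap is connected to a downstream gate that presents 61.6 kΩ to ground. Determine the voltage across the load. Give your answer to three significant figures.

The load sits in parallel with R_g: R_g‖R_L = (100 × 61.6) / (100 + 61.6) = 38.12 kΩ.
V_out = 23.5 × 38.12 / (7.53 + 38.12) = 23.5 × 38.12/45.65 = 19.6 V.

V_out ≈ 19.6 V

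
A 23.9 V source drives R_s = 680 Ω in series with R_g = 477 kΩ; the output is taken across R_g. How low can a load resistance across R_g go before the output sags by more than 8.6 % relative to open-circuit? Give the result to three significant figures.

Output resistance R_th = R_s‖R_g = (680 × 477000)/477700 = 679.0 Ω.
The fractional drop is R_th/(R_th + R_L); requiring this ≤ 0.0860 gives R_L ≥ R_th(1/0.0860 − 1) = 679.0 × 10.63 = 7.22 kΩ.

R_L(min) ≈ 7.22 kΩ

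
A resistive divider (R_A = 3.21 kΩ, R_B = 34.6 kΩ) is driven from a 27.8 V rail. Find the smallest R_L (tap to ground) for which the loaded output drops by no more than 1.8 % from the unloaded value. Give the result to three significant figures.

Output resistance R_th = R_A‖R_B = (3.21 × 34.6)/37.81 = 2.937 kΩ.
The fractional drop is R_th/(R_th + R_L); requiring this ≤ 0.0180 gives R_L ≥ R_th(1/0.0180 − 1) = 2.937 × 54.56 = 160 kΩ.

R_L(min) ≈ 160 kΩ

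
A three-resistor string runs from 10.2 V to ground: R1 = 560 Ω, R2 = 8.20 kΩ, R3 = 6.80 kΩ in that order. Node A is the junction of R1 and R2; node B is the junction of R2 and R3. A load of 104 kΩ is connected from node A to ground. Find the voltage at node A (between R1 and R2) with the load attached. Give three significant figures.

V ≈ 9.78 V

Below node A the series string R2+R3 = 15000 Ω sits in parallel with the 104000 Ω load: 13110 Ω.
V_A = 10.2 × 13110/(560 + 13110) = 9.78 V.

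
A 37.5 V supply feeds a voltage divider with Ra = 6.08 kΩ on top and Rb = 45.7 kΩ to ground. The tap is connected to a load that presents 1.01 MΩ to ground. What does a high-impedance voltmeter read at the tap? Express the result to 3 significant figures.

V_out ≈ 32.9 V

The load sits in parallel with Rb: Rb‖R_L = (45.7 × 1010) / (45.7 + 1010) = 43.72 kΩ.
V_out = 37.5 × 43.72 / (6.08 + 43.72) = 37.5 × 43.72/49.80 = 32.9 V.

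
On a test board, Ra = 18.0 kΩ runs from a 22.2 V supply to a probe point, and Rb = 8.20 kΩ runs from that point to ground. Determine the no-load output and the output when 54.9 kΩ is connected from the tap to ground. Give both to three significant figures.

Open-circuit: V = 22.2 × 8.20/(18.0 + 8.20) = 6.95 V.
With the load, Rb becomes Rb‖R_L = 7.134 kΩ, so V = 22.2 × 7.134/25.13 = 6.30 V.

Unloaded: 6.95 V; loaded: 6.30 V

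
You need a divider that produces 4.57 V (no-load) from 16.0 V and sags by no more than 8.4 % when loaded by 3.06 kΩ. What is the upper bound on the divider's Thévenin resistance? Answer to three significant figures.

Loading drop = R_th/(R_th + R_L) ≤ 0.0840, so R_th ≤ R_L · ε/(1−ε) = 3.06 kΩ × 0.0840/0.9160 = 281 Ω.

R_th ≤ 281 Ω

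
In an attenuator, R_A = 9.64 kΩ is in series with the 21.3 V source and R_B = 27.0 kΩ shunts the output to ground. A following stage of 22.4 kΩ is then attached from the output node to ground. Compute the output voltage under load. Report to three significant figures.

V_out ≈ 11.9 V

The load sits in parallel with R_B: R_B‖R_L = (27.0 × 22.4) / (27.0 + 22.4) = 12.24 kΩ.
V_out = 21.3 × 12.24 / (9.64 + 12.24) = 21.3 × 12.24/21.88 = 11.9 V.
(Unloaded it would have been 15.7 V.)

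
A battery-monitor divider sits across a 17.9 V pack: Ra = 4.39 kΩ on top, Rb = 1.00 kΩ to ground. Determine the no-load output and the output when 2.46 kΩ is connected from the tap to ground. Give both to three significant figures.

Unloaded: 3.32 V; loaded: 2.49 V

Open-circuit: V = 17.9 × 1.00/(4.39 + 1.00) = 3.32 V.
With the load, Rb becomes Rb‖R_L = 0.7110 kΩ, so V = 17.9 × 0.7110/5.101 = 2.49 V.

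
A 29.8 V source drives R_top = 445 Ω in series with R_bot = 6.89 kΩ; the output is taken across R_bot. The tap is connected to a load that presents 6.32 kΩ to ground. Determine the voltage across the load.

The load sits in parallel with R_bot: R_bot‖R_L = (6890 × 6320) / (6890 + 6320) = 3296 Ω.
V_out = 29.8 × 3296 / (445 + 3296) = 29.8 × 3296/3741 = 26.3 V.

V_out ≈ 26.3 V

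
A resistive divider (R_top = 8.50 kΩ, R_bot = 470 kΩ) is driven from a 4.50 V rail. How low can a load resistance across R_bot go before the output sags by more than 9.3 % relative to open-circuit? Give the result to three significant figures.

Output resistance R_th = R_top‖R_bot = (8.50 × 470)/478.5 = 8.349 kΩ.
The fractional drop is R_th/(R_th + R_L); requiring this ≤ 0.0930 gives R_L ≥ R_th(1/0.0930 − 1) = 8.349 × 9.753 = 81.4 kΩ.

R_L(min) ≈ 81.4 kΩ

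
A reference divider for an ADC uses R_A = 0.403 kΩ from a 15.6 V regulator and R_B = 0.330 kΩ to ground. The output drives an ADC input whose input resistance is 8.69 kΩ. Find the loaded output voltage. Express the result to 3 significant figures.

The load sits in parallel with R_B: R_B‖R_L = (330 × 8690) / (330 + 8690) = 317.9 Ω.
V_out = 15.6 × 317.9 / (403 + 317.9) = 15.6 × 317.9/720.9 = 6.88 V.
(Unloaded it would have been 7.02 V.)

V_out ≈ 6.88 V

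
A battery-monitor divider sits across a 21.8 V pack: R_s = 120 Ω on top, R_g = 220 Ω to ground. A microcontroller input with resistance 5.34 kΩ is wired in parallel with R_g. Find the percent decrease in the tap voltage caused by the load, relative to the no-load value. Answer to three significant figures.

The divider's output (Thévenin) resistance is R_s‖R_g = 77.65 Ω.
Fractional drop under load = R_th/(R_th + R_L) = 77.65 / (77.65 + 5340) = 0.01433.
So the output falls by 1.43 %.

1.43 %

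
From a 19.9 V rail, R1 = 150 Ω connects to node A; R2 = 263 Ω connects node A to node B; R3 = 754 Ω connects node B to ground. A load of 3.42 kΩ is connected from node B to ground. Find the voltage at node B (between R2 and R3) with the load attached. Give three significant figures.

At node B, R3 is in parallel with the load: R3‖R_L = 617.8 Ω.
Below node A the resistance is R2 + (R3‖R_L) = 880.8 Ω, so V_A = 19.9 × 880.8/1031 = 17.00 V.
Then V_B = V_A × (R3‖R_L)/(R2 + R3‖R_L) = 17.00 × 617.8/880.8 = 11.9 V.

V ≈ 11.9 V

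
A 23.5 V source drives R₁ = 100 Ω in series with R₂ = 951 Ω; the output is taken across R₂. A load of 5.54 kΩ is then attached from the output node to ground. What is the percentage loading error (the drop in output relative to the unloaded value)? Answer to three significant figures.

The divider's output (Thévenin) resistance is R₁‖R₂ = 90.49 Ω.
Fractional drop under load = R_th/(R_th + R_L) = 90.49 / (90.49 + 5540) = 0.01607.
So the output falls by 1.61 %.

1.61 %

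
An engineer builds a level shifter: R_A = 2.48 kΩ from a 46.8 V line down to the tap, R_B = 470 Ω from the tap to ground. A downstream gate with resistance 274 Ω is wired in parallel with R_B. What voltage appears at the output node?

The load sits in parallel with R_B: R_B‖R_L = (470 × 274) / (470 + 274) = 173.1 Ω.
V_out = 46.8 × 173.1 / (2480 + 173.1) = 46.8 × 173.1/2653 = 3.05 V.

V_out ≈ 3.05 V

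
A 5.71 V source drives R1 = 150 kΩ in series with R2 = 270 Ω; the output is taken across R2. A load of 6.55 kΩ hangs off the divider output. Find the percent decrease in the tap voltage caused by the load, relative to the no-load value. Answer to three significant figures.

The divider's output (Thévenin) resistance is R1‖R2 = 269.5 Ω.
Fractional drop under load = R_th/(R_th + R_L) = 269.5 / (269.5 + 6550) = 0.03952.
So the output falls by 3.95 %.

3.95 %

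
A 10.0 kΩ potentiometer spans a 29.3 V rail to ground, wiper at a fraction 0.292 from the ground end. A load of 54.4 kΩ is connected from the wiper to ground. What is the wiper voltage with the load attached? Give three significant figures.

V ≈ 8.24 V

The wiper splits the pot into (1−α)R = 7.080 kΩ above and αR = 2.920 kΩ below.
Lower section ‖ load = 2.771 kΩ.
V_wiper = 29.3 × 2.771/(7.080 + 2.771) = 8.24 V.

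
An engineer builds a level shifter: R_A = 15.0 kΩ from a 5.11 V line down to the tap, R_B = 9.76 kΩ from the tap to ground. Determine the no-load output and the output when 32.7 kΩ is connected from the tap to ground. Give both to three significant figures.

Open-circuit: V = 5.11 × 9.76/(15.0 + 9.76) = 2.01 V.
With the load, R_B becomes R_B‖R_L = 7.517 kΩ, so V = 5.11 × 7.517/22.52 = 1.71 V.

Unloaded: 2.01 V; loaded: 1.71 V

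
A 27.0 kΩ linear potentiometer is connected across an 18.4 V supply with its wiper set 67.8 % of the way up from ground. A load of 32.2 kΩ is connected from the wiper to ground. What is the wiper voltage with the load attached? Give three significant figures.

V ≈ 10.5 V

The wiper splits the pot into (1−α)R = 8.694 kΩ above and αR = 18.31 kΩ below.
Lower section ‖ load = 11.67 kΩ.
V_wiper = 18.4 × 11.67/(8.694 + 11.67) = 10.5 V.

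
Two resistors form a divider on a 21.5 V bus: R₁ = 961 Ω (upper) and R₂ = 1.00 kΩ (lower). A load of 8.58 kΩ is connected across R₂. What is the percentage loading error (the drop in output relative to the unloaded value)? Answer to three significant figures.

The divider's output (Thévenin) resistance is R₁‖R₂ = 490.1 Ω.
Fractional drop under load = R_th/(R_th + R_L) = 490.1 / (490.1 + 8580) = 0.05403.
So the output falls by 5.40 %.

5.40 %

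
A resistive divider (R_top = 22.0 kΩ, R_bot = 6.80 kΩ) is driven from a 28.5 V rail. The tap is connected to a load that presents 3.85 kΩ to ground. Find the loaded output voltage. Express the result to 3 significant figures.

The load sits in parallel with R_bot: R_bot‖R_L = (6.80 × 3.85) / (6.80 + 3.85) = 2.458 kΩ.
V_out = 28.5 × 2.458 / (22.0 + 2.458) = 28.5 × 2.458/24.46 = 2.86 V.

V_out ≈ 2.86 V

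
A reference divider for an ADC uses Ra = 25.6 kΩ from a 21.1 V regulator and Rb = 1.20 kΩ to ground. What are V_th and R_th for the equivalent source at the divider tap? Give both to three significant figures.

V_th = 0.945 V, R_th = 1.15 kΩ

V_th is the open-circuit tap voltage: 21.1 × 1.20/(25.6 + 1.20) = 0.945 V.
With the supply zeroed, Ra and Rb appear in parallel from the tap: R_th = Ra‖Rb = (25.6 × 1.20)/26.80 = 1.15 kΩ.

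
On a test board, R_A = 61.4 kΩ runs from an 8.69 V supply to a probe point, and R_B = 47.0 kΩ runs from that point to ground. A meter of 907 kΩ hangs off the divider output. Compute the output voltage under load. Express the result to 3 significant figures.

V_out ≈ 3.66 V

The load sits in parallel with R_B: R_B‖R_L = (47.0 × 907) / (47.0 + 907) = 44.68 kΩ.
V_out = 8.69 × 44.68 / (61.4 + 44.68) = 8.69 × 44.68/106.1 = 3.66 V.
(Unloaded it would have been 3.77 V.)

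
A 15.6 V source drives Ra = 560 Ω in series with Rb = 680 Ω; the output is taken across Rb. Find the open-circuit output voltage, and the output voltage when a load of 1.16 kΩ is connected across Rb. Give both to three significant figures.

Open-circuit: V = 15.6 × 680/(560 + 680) = 8.55 V.
With the load, Rb becomes Rb‖R_L = 428.7 Ω, so V = 15.6 × 428.7/988.7 = 6.76 V.

Unloaded: 8.55 V; loaded: 6.76 V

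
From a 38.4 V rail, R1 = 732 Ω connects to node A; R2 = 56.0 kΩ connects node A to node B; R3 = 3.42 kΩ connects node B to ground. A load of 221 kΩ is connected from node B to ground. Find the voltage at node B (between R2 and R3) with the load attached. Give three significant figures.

At node B, R3 is in parallel with the load: R3‖R_L = 3368 Ω.
Below node A the resistance is R2 + (R3‖R_L) = 59370 Ω, so V_A = 38.4 × 59370/60100 = 37.93 V.
Then V_B = V_A × (R3‖R_L)/(R2 + R3‖R_L) = 37.93 × 3368/59370 = 2.15 V.

V ≈ 2.15 V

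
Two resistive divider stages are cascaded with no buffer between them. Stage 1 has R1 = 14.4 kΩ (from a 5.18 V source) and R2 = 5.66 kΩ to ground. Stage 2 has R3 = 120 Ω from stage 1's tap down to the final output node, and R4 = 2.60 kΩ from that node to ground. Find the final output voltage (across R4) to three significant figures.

Stage 2 presents R3+R4 = 2720 Ω as a load on stage 1's tap.
Stage 1's lower leg becomes R2‖(R3+R4) = 1837 Ω, so V_mid = 5.18 × 1837/16240 = 0.5861 V.
Stage 2 is itself unloaded: V_out = V_mid × R4/(R3+R4) = 0.5861 × 2600/2720 = 0.560 V.

V_out ≈ 0.560 V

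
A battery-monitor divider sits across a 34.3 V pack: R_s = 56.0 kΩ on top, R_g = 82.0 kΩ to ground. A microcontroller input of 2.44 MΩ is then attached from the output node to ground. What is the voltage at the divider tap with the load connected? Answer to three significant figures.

V_out ≈ 20.1 V

The load sits in parallel with R_g: R_g‖R_L = (82.0 × 2440) / (82.0 + 2440) = 79.33 kΩ.
V_out = 34.3 × 79.33 / (56.0 + 79.33) = 34.3 × 79.33/135.3 = 20.1 V.
(Unloaded it would have been 20.4 V.)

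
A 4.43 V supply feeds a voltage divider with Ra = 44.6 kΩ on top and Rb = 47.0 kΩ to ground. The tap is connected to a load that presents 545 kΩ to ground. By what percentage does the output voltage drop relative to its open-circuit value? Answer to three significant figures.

4.03 %

The divider's output (Thévenin) resistance is Ra‖Rb = 22.88 kΩ.
Fractional drop under load = R_th/(R_th + R_L) = 22.88 / (22.88 + 545) = 0.04030.
So the output falls by 4.03 %.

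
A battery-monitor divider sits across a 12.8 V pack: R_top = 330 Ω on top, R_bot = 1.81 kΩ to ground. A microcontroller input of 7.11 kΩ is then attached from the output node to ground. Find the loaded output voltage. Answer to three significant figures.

The load sits in parallel with R_bot: R_bot‖R_L = (1810 × 7110) / (1810 + 7110) = 1443 Ω.
V_out = 12.8 × 1443 / (330 + 1443) = 12.8 × 1443/1773 = 10.4 V.
(Unloaded it would have been 10.8 V.)

V_out ≈ 10.4 V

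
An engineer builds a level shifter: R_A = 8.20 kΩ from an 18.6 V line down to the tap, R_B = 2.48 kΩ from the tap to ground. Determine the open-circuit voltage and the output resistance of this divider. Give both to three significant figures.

V_th is the open-circuit tap voltage: 18.6 × 2.48/(8.20 + 2.48) = 4.32 V.
With the supply zeroed, R_A and R_B appear in parallel from the tap: R_th = R_A‖R_B = (8.20 × 2.48)/10.68 = 1.90 kΩ.

V_th = 4.32 V, R_th = 1.90 kΩ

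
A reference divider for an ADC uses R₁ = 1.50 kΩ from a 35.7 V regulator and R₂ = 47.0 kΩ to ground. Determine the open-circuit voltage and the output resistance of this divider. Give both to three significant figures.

V_th = 34.6 V, R_th = 1.45 kΩ

V_th is the open-circuit tap voltage: 35.7 × 47.0/(1.50 + 47.0) = 34.6 V.
With the supply zeroed, R₁ and R₂ appear in parallel from the tap: R_th = R₁‖R₂ = (1.50 × 47.0)/48.50 = 1.45 kΩ.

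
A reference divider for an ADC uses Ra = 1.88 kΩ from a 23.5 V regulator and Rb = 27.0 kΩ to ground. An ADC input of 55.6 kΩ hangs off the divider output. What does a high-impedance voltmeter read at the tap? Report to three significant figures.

The load sits in parallel with Rb: Rb‖R_L = (27.0 × 55.6) / (27.0 + 55.6) = 18.17 kΩ.
V_out = 23.5 × 18.17 / (1.88 + 18.17) = 23.5 × 18.17/20.05 = 21.3 V.

V_out ≈ 21.3 V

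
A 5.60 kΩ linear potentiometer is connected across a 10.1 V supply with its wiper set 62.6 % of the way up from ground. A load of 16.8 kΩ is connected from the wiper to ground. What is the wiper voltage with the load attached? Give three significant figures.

V ≈ 5.86 V

The wiper splits the pot into (1−α)R = 2.094 kΩ above and αR = 3.506 kΩ below.
Lower section ‖ load = 2.900 kΩ.
V_wiper = 10.1 × 2.900/(2.094 + 2.900) = 5.86 V.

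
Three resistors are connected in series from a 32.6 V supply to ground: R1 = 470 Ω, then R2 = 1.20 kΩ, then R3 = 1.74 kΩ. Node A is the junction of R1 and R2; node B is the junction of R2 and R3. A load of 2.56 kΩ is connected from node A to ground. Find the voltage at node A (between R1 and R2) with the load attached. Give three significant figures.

Below node A the series string R2+R3 = 2940 Ω sits in parallel with the 2560 Ω load: 1368 Ω.
V_A = 32.6 × 1368/(470 + 1368) = 24.3 V.

V ≈ 24.3 V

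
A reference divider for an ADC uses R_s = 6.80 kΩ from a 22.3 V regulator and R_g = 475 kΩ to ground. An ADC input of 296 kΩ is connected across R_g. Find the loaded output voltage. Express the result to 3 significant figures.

The load sits in parallel with R_g: R_g‖R_L = (475 × 296) / (475 + 296) = 182.4 kΩ.
V_out = 22.3 × 182.4 / (6.80 + 182.4) = 22.3 × 182.4/189.2 = 21.5 V.

V_out ≈ 21.5 V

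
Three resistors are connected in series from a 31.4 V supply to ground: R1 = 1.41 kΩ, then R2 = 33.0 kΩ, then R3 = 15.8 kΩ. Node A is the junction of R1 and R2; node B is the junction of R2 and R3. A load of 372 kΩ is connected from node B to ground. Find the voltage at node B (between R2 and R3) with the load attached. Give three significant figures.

V ≈ 9.60 V

At node B, R3 is in parallel with the load: R3‖R_L = 15.16 kΩ.
Below node A the resistance is R2 + (R3‖R_L) = 48.16 kΩ, so V_A = 31.4 × 48.16/49.57 = 30.51 V.
Then V_B = V_A × (R3‖R_L)/(R2 + R3‖R_L) = 30.51 × 15.16/48.16 = 9.60 V.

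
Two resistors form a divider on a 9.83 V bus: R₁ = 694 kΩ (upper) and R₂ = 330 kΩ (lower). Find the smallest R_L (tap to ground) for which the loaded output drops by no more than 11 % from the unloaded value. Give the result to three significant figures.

R_L(min) ≈ 1.81 MΩ

Output resistance R_th = R₁‖R₂ = (694 × 330)/1024 = 223.7 kΩ.
The fractional drop is R_th/(R_th + R_L); requiring this ≤ 0.110 gives R_L ≥ R_th(1/0.110 − 1) = 223.7 × 8.091 = 1.81 MΩ.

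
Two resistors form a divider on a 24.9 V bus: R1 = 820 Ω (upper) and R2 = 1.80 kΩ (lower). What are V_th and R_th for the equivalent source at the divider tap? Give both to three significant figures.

V_th is the open-circuit tap voltage: 24.9 × 1800/(820 + 1800) = 17.1 V.
With the supply zeroed, R1 and R2 appear in parallel from the tap: R_th = R1‖R2 = (820 × 1800)/2620 = 563 Ω.

V_th = 17.1 V, R_th = 563 Ω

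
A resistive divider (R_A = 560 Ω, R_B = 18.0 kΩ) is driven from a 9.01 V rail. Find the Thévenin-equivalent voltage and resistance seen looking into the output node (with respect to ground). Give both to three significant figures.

V_th is the open-circuit tap voltage: 9.01 × 18000/(560 + 18000) = 8.74 V.
With the supply zeroed, R_A and R_B appear in parallel from the tap: R_th = R_A‖R_B = (560 × 18000)/18560 = 543 Ω.

V_th = 8.74 V, R_th = 543 Ω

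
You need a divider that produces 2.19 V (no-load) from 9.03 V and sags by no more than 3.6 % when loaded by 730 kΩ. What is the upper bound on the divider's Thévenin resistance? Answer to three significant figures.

R_th ≤ 27.3 kΩ

Loading drop = R_th/(R_th + R_L) ≤ 0.0360, so R_th ≤ R_L · ε/(1−ε) = 730 kΩ × 0.0360/0.9640 = 27.3 kΩ.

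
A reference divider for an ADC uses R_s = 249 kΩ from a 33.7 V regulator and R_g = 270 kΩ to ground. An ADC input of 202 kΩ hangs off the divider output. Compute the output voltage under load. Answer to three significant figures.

V_out ≈ 10.7 V

The load sits in parallel with R_g: R_g‖R_L = (270 × 202) / (270 + 202) = 115.6 kΩ.
V_out = 33.7 × 115.6 / (249 + 115.6) = 33.7 × 115.6/364.6 = 10.7 V.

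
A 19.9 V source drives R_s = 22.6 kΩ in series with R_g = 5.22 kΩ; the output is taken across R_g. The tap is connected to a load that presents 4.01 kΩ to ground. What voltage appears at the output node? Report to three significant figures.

V_out ≈ 1.81 V

The load sits in parallel with R_g: R_g‖R_L = (5.22 × 4.01) / (5.22 + 4.01) = 2.268 kΩ.
V_out = 19.9 × 2.268 / (22.6 + 2.268) = 19.9 × 2.268/24.87 = 1.81 V.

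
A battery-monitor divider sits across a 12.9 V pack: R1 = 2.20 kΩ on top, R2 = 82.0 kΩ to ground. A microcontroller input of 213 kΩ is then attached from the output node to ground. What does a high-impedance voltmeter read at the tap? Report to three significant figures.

V_out ≈ 12.4 V

The load sits in parallel with R2: R2‖R_L = (82.0 × 213) / (82.0 + 213) = 59.21 kΩ.
V_out = 12.9 × 59.21 / (2.20 + 59.21) = 12.9 × 59.21/61.41 = 12.4 V.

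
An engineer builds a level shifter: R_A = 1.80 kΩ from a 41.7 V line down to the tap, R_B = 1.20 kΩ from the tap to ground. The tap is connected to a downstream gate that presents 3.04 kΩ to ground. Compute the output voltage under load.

V_out ≈ 13.5 V

The load sits in parallel with R_B: R_B‖R_L = (1.20 × 3.04) / (1.20 + 3.04) = 0.8604 kΩ.
V_out = 41.7 × 0.8604 / (1.80 + 0.8604) = 41.7 × 0.8604/2.660 = 13.5 V.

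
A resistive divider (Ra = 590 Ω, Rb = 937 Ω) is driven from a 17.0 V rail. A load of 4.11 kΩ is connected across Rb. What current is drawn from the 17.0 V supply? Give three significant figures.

Rb‖R_L = 763.0 Ω, so the source sees Ra + Rb‖R_L = 1353 Ω.
I = 17.0 V / 1353 Ω = 12.6 mA.

I ≈ 12.6 mA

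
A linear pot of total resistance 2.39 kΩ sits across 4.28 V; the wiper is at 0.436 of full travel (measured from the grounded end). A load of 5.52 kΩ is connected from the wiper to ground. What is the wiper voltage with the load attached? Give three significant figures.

V ≈ 1.69 V

The wiper splits the pot into (1−α)R = 1.348 kΩ above and αR = 1.042 kΩ below.
Lower section ‖ load = 0.8766 kΩ.
V_wiper = 4.28 × 0.8766/(1.348 + 0.8766) = 1.69 V.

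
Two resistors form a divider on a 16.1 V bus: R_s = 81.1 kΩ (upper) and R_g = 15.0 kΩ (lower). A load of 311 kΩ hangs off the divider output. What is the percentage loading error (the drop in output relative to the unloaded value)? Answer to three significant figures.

The divider's output (Thévenin) resistance is R_s‖R_g = 12.66 kΩ.
Fractional drop under load = R_th/(R_th + R_L) = 12.66 / (12.66 + 311) = 0.03911.
So the output falls by 3.91 %.

3.91 %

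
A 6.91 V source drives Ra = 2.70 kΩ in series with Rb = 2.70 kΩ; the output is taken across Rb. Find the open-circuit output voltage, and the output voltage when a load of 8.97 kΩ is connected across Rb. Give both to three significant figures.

Open-circuit: V = 6.91 × 2.70/(2.70 + 2.70) = 3.46 V.
With the load, Rb becomes Rb‖R_L = 2.075 kΩ, so V = 6.91 × 2.075/4.775 = 3.00 V.

Unloaded: 3.46 V; loaded: 3.00 V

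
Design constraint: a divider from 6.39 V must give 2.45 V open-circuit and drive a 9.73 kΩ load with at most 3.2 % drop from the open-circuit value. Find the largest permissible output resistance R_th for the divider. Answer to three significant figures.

R_th ≤ 322 Ω

Loading drop = R_th/(R_th + R_L) ≤ 0.0320, so R_th ≤ R_L · ε/(1−ε) = 9.73 kΩ × 0.0320/0.9680 = 322 Ω.
(Any R1, R2 with R2/(R1+R2) = 0.383 and R1‖R2 ≤ 322 Ω will meet the spec.)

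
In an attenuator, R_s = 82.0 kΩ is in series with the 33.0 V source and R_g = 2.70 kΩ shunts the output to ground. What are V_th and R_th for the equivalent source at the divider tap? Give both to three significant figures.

V_th is the open-circuit tap voltage: 33.0 × 2.70/(82.0 + 2.70) = 1.05 V.
With the supply zeroed, R_s and R_g appear in parallel from the tap: R_th = R_s‖R_g = (82.0 × 2.70)/84.70 = 2.61 kΩ.

V_th = 1.05 V, R_th = 2.61 kΩ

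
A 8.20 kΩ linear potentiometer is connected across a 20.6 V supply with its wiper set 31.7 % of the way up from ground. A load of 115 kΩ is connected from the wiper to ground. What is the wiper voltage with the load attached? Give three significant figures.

V ≈ 6.43 V

The wiper splits the pot into (1−α)R = 5.601 kΩ above and αR = 2.599 kΩ below.
Lower section ‖ load = 2.542 kΩ.
V_wiper = 20.6 × 2.542/(5.601 + 2.542) = 6.43 V.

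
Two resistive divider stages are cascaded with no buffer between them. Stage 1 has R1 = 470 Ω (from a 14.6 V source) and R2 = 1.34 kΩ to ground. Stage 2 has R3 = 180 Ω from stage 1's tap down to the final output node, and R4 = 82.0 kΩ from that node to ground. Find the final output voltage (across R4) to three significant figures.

V_out ≈ 10.7 V

Stage 2 presents R3+R4 = 82180 Ω as a load on stage 1's tap.
Stage 1's lower leg becomes R2‖(R3+R4) = 1319 Ω, so V_mid = 14.6 × 1319/1789 = 10.76 V.
Stage 2 is itself unloaded: V_out = V_mid × R4/(R3+R4) = 10.76 × 82000/82180 = 10.7 V.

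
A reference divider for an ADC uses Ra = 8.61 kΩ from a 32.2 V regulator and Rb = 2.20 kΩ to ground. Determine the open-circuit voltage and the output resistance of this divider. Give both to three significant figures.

V_th is the open-circuit tap voltage: 32.2 × 2.20/(8.61 + 2.20) = 6.55 V.
With the supply zeroed, Ra and Rb appear in parallel from the tap: R_th = Ra‖Rb = (8.61 × 2.20)/10.81 = 1.75 kΩ.

V_th = 6.55 V, R_th = 1.75 kΩ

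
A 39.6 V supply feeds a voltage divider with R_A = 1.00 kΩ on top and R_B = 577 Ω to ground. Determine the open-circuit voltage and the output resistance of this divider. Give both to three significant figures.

V_th = 14.5 V, R_th = 366 Ω

V_th is the open-circuit tap voltage: 39.6 × 577/(1000 + 577) = 14.5 V.
With the supply zeroed, R_A and R_B appear in parallel from the tap: R_th = R_A‖R_B = (1000 × 577)/1577 = 366 Ω.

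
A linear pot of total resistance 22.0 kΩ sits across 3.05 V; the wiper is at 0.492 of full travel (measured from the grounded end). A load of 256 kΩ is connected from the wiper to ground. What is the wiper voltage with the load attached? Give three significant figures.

V ≈ 1.47 V

The wiper splits the pot into (1−α)R = 11.18 kΩ above and αR = 10.82 kΩ below.
Lower section ‖ load = 10.38 kΩ.
V_wiper = 3.05 × 10.38/(11.18 + 10.38) = 1.47 V.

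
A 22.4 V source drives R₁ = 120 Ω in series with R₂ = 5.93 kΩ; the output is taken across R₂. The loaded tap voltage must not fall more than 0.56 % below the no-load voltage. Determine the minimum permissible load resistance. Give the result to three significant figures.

R_L(min) ≈ 20.9 kΩ

Output resistance R_th = R₁‖R₂ = (120 × 5930)/6050 = 117.6 Ω.
The fractional drop is R_th/(R_th + R_L); requiring this ≤ 0.00560 gives R_L ≥ R_th(1/0.00560 − 1) = 117.6 × 177.6 = 20.9 kΩ.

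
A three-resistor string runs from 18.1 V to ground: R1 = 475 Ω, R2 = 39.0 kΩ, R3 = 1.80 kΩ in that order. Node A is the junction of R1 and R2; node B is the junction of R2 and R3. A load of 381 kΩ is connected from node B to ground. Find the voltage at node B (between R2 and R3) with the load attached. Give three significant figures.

At node B, R3 is in parallel with the load: R3‖R_L = 1792 Ω.
Below node A the resistance is R2 + (R3‖R_L) = 40790 Ω, so V_A = 18.1 × 40790/41270 = 17.89 V.
Then V_B = V_A × (R3‖R_L)/(R2 + R3‖R_L) = 17.89 × 1792/40790 = 0.786 V.

V ≈ 0.786 V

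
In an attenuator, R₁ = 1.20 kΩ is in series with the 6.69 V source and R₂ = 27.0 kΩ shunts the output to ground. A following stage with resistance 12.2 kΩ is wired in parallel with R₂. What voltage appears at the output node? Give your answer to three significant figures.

The load sits in parallel with R₂: R₂‖R_L = (27.0 × 12.2) / (27.0 + 12.2) = 8.403 kΩ.
V_out = 6.69 × 8.403 / (1.20 + 8.403) = 6.69 × 8.403/9.603 = 5.85 V.

V_out ≈ 5.85 V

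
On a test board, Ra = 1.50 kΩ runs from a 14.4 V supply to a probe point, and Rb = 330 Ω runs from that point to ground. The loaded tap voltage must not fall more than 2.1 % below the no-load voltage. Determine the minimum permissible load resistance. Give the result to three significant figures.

Output resistance R_th = Ra‖Rb = (1500 × 330)/1830 = 270.5 Ω.
The fractional drop is R_th/(R_th + R_L); requiring this ≤ 0.0210 gives R_L ≥ R_th(1/0.0210 − 1) = 270.5 × 46.62 = 12.6 kΩ.

R_L(min) ≈ 12.6 kΩ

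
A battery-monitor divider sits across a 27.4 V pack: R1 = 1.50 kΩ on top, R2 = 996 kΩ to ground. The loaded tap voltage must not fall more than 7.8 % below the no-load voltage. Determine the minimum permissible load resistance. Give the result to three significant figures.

R_L(min) ≈ 17.7 kΩ

Output resistance R_th = R1‖R2 = (1.50 × 996)/997.5 = 1.498 kΩ.
The fractional drop is R_th/(R_th + R_L); requiring this ≤ 0.0780 gives R_L ≥ R_th(1/0.0780 − 1) = 1.498 × 11.82 = 17.7 kΩ.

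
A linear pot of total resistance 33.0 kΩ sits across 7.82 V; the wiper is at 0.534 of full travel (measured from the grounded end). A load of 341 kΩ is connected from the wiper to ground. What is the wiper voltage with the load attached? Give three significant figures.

V ≈ 4.08 V

The wiper splits the pot into (1−α)R = 15.38 kΩ above and αR = 17.62 kΩ below.
Lower section ‖ load = 16.76 kΩ.
V_wiper = 7.82 × 16.76/(15.38 + 16.76) = 4.08 V.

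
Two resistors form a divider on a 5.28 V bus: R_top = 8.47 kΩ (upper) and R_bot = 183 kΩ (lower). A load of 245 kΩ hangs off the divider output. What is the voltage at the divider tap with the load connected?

V_out ≈ 4.89 V

The load sits in parallel with R_bot: R_bot‖R_L = (183 × 245) / (183 + 245) = 104.8 kΩ.
V_out = 5.28 × 104.8 / (8.47 + 104.8) = 5.28 × 104.8/113.2 = 4.89 V.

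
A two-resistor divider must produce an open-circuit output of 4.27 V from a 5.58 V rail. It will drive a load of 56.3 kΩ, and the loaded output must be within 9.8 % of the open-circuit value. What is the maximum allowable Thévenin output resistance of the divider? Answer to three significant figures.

Loading drop = R_th/(R_th + R_L) ≤ 0.0980, so R_th ≤ R_L · ε/(1−ε) = 56.3 kΩ × 0.0980/0.9020 = 6.12 kΩ.
(Any R1, R2 with R2/(R1+R2) = 0.765 and R1‖R2 ≤ 6.12 kΩ will meet the spec.)

R_th ≤ 6.12 kΩ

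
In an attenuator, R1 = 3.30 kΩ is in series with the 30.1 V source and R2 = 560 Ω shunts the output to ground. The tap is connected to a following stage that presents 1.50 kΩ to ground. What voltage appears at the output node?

V_out ≈ 3.31 V

The load sits in parallel with R2: R2‖R_L = (560 × 1500) / (560 + 1500) = 407.8 Ω.
V_out = 30.1 × 407.8 / (3300 + 407.8) = 30.1 × 407.8/3708 = 3.31 V.
(Unloaded it would have been 4.37 V.)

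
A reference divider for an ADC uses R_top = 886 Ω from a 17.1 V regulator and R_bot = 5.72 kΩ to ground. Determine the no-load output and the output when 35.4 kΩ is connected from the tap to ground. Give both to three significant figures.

Unloaded: 14.8 V; loaded: 14.5 V

Open-circuit: V = 17.1 × 5720/(886 + 5720) = 14.8 V.
With the load, R_bot becomes R_bot‖R_L = 4924 Ω, so V = 17.1 × 4924/5810 = 14.5 V.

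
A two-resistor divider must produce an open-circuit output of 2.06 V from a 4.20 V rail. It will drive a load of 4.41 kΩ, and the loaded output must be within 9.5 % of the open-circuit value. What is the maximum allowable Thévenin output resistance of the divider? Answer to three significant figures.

R_th ≤ 463 Ω

Loading drop = R_th/(R_th + R_L) ≤ 0.0950, so R_th ≤ R_L · ε/(1−ε) = 4.41 kΩ × 0.0950/0.9050 = 463 Ω.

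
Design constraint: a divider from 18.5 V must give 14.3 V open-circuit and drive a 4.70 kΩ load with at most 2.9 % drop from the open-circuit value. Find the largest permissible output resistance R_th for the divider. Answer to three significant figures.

R_th ≤ 140 Ω

Loading drop = R_th/(R_th + R_L) ≤ 0.0290, so R_th ≤ R_L · ε/(1−ε) = 4.70 kΩ × 0.0290/0.9710 = 140 Ω.
(Any R1, R2 with R2/(R1+R2) = 0.773 and R1‖R2 ≤ 140 Ω will meet the spec.)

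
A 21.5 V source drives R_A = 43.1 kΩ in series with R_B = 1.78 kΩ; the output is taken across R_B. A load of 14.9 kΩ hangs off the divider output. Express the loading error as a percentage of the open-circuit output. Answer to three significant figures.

Unloaded V = 21.5 × 1.78/44.88 = 0.85272 V.
Loaded: R_B‖R_L = 1.590 kΩ, giving V = 21.5 × 1.590/44.69 = 0.76496 V.
Drop = (0.85272 − 0.76496) / 0.85272 = 10.3 %.

10.3 %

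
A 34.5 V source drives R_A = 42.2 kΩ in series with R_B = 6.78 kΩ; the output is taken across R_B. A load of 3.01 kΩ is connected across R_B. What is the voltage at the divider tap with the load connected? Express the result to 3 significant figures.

The load sits in parallel with R_B: R_B‖R_L = (6.78 × 3.01) / (6.78 + 3.01) = 2.085 kΩ.
V_out = 34.5 × 2.085 / (42.2 + 2.085) = 34.5 × 2.085/44.28 = 1.62 V.

V_out ≈ 1.62 V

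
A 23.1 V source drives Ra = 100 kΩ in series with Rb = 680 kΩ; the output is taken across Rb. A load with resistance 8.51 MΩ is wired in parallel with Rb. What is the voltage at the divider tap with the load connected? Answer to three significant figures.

The load sits in parallel with Rb: Rb‖R_L = (680 × 8510) / (680 + 8510) = 629.7 kΩ.
V_out = 23.1 × 629.7 / (100 + 629.7) = 23.1 × 629.7/729.7 = 19.9 V.

V_out ≈ 19.9 V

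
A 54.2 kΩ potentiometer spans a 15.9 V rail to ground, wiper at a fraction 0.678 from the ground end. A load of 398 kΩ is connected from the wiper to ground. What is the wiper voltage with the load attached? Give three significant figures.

The wiper splits the pot into (1−α)R = 17.45 kΩ above and αR = 36.75 kΩ below.
Lower section ‖ load = 33.64 kΩ.
V_wiper = 15.9 × 33.64/(17.45 + 33.64) = 10.5 V.

V ≈ 10.5 V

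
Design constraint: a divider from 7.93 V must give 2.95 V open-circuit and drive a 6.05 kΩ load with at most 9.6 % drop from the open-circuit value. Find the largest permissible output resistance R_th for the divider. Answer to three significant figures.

Loading drop = R_th/(R_th + R_L) ≤ 0.0960, so R_th ≤ R_L · ε/(1−ε) = 6.05 kΩ × 0.0960/0.9040 = 642 Ω.
(Any R1, R2 with R2/(R1+R2) = 0.372 and R1‖R2 ≤ 642 Ω will meet the spec.)

R_th ≤ 642 Ω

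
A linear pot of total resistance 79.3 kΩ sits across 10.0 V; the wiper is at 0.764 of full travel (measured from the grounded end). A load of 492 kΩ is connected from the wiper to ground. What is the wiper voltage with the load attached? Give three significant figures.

V ≈ 7.42 V

The wiper splits the pot into (1−α)R = 18.71 kΩ above and αR = 60.59 kΩ below.
Lower section ‖ load = 53.94 kΩ.
V_wiper = 10.0 × 53.94/(18.71 + 53.94) = 7.42 V.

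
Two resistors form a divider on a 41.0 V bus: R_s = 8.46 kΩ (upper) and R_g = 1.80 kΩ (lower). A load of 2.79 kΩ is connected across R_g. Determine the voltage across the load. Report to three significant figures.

The load sits in parallel with R_g: R_g‖R_L = (1.80 × 2.79) / (1.80 + 2.79) = 1.094 kΩ.
V_out = 41.0 × 1.094 / (8.46 + 1.094) = 41.0 × 1.094/9.554 = 4.70 V.

V_out ≈ 4.70 V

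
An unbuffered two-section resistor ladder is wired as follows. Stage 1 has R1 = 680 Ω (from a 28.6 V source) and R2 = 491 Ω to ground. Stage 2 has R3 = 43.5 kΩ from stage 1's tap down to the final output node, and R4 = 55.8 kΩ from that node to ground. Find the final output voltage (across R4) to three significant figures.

Stage 2 presents R3+R4 = 99300 Ω as a load on stage 1's tap.
Stage 1's lower leg becomes R2‖(R3+R4) = 488.6 Ω, so V_mid = 28.6 × 488.6/1169 = 11.96 V.
Stage 2 is itself unloaded: V_out = V_mid × R4/(R3+R4) = 11.96 × 55800/99300 = 6.72 V.

V_out ≈ 6.72 V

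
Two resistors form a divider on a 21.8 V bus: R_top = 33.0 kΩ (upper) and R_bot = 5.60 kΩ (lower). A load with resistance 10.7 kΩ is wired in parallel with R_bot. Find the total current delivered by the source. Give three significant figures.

R_bot‖R_L = 3.676 kΩ, so the source sees R_top + R_bot‖R_L = 36.68 kΩ.
I = 21.8 V / 36.68 kΩ = 0.594 mA.

I ≈ 0.594 mA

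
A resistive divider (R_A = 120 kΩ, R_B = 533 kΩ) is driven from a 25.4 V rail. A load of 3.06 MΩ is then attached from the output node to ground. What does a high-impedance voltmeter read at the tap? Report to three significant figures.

V_out ≈ 20.1 V

The load sits in parallel with R_B: R_B‖R_L = (533 × 3060) / (533 + 3060) = 453.9 kΩ.
V_out = 25.4 × 453.9 / (120 + 453.9) = 25.4 × 453.9/573.9 = 20.1 V.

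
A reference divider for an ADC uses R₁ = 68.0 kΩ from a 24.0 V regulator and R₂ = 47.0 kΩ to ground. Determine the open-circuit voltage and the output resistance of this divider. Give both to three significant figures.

V_th is the open-circuit tap voltage: 24.0 × 47.0/(68.0 + 47.0) = 9.81 V.
With the supply zeroed, R₁ and R₂ appear in parallel from the tap: R_th = R₁‖R₂ = (68.0 × 47.0)/115.0 = 27.8 kΩ.

V_th = 9.81 V, R_th = 27.8 kΩ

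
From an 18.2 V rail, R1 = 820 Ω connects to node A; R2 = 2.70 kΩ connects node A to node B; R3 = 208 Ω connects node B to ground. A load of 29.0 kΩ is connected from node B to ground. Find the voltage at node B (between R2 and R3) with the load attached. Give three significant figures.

V ≈ 1.01 V

At node B, R3 is in parallel with the load: R3‖R_L = 206.5 Ω.
Below node A the resistance is R2 + (R3‖R_L) = 2907 Ω, so V_A = 18.2 × 2907/3727 = 14.20 V.
Then V_B = V_A × (R3‖R_L)/(R2 + R3‖R_L) = 14.20 × 206.5/2907 = 1.01 V.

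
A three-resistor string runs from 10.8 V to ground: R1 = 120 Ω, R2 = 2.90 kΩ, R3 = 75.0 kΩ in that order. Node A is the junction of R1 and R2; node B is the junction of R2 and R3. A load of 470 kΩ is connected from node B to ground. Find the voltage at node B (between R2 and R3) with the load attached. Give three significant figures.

At node B, R3 is in parallel with the load: R3‖R_L = 64680 Ω.
Below node A the resistance is R2 + (R3‖R_L) = 67580 Ω, so V_A = 10.8 × 67580/67700 = 10.78 V.
Then V_B = V_A × (R3‖R_L)/(R2 + R3‖R_L) = 10.78 × 64680/67580 = 10.3 V.

V ≈ 10.3 V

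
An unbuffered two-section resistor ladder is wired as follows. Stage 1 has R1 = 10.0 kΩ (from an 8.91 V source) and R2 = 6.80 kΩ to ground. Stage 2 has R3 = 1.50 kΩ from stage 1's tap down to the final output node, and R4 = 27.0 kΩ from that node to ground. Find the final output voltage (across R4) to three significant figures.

V_out ≈ 2.99 V

Stage 2 presents R3+R4 = 28.50 kΩ as a load on stage 1's tap.
Stage 1's lower leg becomes R2‖(R3+R4) = 5.490 kΩ, so V_mid = 8.91 × 5.490/15.49 = 3.158 V.
Stage 2 is itself unloaded: V_out = V_mid × R4/(R3+R4) = 3.158 × 27.0/28.50 = 2.99 V.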